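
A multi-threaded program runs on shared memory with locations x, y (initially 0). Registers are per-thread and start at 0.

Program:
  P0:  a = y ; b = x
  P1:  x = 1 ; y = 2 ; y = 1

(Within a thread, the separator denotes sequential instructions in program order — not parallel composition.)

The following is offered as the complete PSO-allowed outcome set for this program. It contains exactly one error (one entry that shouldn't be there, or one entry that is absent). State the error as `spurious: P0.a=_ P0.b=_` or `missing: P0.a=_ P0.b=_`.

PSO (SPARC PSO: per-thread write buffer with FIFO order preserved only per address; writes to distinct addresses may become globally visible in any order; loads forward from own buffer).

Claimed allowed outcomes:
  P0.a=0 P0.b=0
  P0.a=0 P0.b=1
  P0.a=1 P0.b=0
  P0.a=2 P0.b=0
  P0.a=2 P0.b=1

outcome vector order: (P0.a,P0.b)
PSO (6): (0,0) (0,1) (1,0) (1,1) (2,0) (2,1)
PSO∖claimed = {(1,1)}

missing: P0.a=1 P0.b=1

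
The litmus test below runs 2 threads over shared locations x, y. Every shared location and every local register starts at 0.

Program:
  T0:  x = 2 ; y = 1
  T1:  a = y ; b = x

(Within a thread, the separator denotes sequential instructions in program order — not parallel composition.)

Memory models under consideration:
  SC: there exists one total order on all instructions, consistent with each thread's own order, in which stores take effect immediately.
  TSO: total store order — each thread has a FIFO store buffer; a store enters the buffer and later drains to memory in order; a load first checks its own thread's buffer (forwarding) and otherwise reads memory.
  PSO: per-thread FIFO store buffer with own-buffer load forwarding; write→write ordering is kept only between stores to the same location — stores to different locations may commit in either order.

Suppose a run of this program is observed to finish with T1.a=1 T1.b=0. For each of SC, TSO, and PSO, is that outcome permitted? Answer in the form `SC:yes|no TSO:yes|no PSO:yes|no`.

SC:no TSO:no PSO:yes

outcome vector order: (T1.a,T1.b)
SC: 3 outcomes — {(0,0); (0,2); (1,2)}
TSO: 3 outcomes — {(0,0); (0,2); (1,2)}
PSO: 4 outcomes — {(0,0); (0,2); (1,0); (1,2)}
target (1,0) ∈ {PSO}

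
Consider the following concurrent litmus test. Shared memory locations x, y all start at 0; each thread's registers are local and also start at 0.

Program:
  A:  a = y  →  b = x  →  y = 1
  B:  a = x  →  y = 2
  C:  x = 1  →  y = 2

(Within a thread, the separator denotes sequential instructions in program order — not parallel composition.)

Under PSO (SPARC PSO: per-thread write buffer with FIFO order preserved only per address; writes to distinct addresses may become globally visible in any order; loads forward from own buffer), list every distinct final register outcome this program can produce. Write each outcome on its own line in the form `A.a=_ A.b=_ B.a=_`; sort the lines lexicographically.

A.a=0 A.b=0 B.a=0
A.a=0 A.b=0 B.a=1
A.a=0 A.b=1 B.a=0
A.a=0 A.b=1 B.a=1
A.a=2 A.b=0 B.a=0
A.a=2 A.b=0 B.a=1
A.a=2 A.b=1 B.a=0
A.a=2 A.b=1 B.a=1

outcome vector order: (A.a,A.b,B.a)
|PSO outcomes| = 8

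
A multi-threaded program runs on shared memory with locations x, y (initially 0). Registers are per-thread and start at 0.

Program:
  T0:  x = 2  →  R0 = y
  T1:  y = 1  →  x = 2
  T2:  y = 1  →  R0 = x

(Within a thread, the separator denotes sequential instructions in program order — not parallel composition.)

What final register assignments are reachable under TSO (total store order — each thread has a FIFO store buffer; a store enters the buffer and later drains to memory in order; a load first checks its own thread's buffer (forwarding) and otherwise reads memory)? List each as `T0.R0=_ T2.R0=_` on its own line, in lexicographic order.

T0.R0=0 T2.R0=0
T0.R0=0 T2.R0=2
T0.R0=1 T2.R0=0
T0.R0=1 T2.R0=2

outcome vector order: (T0.R0,T2.R0)
|TSO outcomes| = 4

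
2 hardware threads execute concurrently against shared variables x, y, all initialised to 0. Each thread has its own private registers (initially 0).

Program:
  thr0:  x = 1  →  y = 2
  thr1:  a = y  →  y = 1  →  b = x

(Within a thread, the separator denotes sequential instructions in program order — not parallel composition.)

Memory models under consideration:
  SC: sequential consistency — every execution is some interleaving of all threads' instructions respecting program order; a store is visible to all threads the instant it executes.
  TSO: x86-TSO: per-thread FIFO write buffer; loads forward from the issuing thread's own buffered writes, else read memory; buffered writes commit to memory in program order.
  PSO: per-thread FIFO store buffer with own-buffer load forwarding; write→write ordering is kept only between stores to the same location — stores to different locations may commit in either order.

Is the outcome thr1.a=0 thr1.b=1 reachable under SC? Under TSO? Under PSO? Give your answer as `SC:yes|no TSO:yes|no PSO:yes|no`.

outcome vector order: (thr1.a,thr1.b)
[SC] allowed = {(0,0); (0,1); (2,1)}
[TSO] allowed = {(0,0); (0,1); (2,1)}
[PSO] allowed = {(0,0); (0,1); (2,0); (2,1)}
target (0,1) ∈ {SC,TSO,PSO}

SC:yes TSO:yes PSO:yes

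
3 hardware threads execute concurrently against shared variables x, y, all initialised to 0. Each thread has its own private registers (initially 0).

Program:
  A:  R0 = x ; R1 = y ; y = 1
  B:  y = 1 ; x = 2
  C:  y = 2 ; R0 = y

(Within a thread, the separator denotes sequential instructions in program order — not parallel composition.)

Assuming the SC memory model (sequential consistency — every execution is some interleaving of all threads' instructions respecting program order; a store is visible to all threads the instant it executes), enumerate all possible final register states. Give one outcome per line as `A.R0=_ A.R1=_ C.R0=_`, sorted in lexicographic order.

outcome vector order: (A.R0,A.R1,C.R0)
|SC outcomes| = 10

A.R0=0 A.R1=0 C.R0=1
A.R0=0 A.R1=0 C.R0=2
A.R0=0 A.R1=1 C.R0=1
A.R0=0 A.R1=1 C.R0=2
A.R0=0 A.R1=2 C.R0=1
A.R0=0 A.R1=2 C.R0=2
A.R0=2 A.R1=1 C.R0=1
A.R0=2 A.R1=1 C.R0=2
A.R0=2 A.R1=2 C.R0=1
A.R0=2 A.R1=2 C.R0=2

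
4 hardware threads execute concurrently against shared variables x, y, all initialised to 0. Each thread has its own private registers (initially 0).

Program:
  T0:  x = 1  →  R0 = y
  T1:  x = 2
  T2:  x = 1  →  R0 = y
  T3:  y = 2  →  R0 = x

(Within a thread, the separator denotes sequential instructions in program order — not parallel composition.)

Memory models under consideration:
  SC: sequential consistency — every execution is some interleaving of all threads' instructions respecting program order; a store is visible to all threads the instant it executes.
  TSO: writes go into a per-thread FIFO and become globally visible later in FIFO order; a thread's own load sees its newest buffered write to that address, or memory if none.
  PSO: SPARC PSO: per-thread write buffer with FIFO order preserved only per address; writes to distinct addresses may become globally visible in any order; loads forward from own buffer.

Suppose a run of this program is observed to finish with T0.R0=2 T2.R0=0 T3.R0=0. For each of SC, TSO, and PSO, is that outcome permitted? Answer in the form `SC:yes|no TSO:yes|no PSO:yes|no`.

SC:no TSO:yes PSO:yes

outcome vector order: (T0.R0,T2.R0,T3.R0)
SC: 9 outcomes — {001; 002; 021; 022; 201; 202; 220; 221; 222}
TSO: 12 outcomes — {000; 001; 002; 020; 021; 022; 200; 201; 202; 220; 221; 222}
PSO: 12 outcomes — {000; 001; 002; 020; 021; 022; 200; 201; 202; 220; 221; 222}
target 200 ∈ {TSO,PSO}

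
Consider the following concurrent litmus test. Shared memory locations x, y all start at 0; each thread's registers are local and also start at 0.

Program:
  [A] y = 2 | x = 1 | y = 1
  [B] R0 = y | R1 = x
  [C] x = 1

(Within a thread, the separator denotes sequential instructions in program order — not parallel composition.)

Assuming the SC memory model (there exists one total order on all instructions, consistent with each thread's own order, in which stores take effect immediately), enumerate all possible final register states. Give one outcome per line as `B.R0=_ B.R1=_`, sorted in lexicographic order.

outcome vector order: (B.R0,B.R1)
|SC outcomes| = 5

B.R0=0 B.R1=0
B.R0=0 B.R1=1
B.R0=1 B.R1=1
B.R0=2 B.R1=0
B.R0=2 B.R1=1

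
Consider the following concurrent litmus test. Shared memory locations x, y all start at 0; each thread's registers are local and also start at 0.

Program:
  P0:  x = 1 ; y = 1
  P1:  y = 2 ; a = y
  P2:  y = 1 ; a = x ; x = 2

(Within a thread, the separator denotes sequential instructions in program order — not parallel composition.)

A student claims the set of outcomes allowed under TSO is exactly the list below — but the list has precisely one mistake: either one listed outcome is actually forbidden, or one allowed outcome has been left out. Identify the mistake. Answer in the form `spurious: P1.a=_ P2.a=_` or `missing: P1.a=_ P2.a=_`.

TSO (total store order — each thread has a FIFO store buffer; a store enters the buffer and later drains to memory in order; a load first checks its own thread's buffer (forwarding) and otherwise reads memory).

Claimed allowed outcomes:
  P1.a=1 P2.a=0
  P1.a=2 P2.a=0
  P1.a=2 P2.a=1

missing: P1.a=1 P2.a=1

outcome vector order: (P1.a,P2.a)
[TSO] allowed = {1/0; 1/1; 2/0; 2/1}
TSO∖claimed = {1/1}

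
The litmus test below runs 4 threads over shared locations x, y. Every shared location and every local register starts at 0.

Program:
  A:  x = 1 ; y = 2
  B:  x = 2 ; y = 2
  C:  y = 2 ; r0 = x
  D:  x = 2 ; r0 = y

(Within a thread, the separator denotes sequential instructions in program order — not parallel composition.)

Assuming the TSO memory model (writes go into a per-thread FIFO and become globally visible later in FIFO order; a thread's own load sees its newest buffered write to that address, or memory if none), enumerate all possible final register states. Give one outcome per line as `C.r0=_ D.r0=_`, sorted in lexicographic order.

outcome vector order: (C.r0,D.r0)
|TSO outcomes| = 6

C.r0=0 D.r0=0
C.r0=0 D.r0=2
C.r0=1 D.r0=0
C.r0=1 D.r0=2
C.r0=2 D.r0=0
C.r0=2 D.r0=2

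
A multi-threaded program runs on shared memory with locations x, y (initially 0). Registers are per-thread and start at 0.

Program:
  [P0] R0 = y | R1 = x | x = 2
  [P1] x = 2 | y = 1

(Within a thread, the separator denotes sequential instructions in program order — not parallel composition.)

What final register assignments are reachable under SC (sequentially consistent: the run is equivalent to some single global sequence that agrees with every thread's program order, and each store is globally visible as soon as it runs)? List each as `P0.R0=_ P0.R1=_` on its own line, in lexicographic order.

P0.R0=0 P0.R1=0
P0.R0=0 P0.R1=2
P0.R0=1 P0.R1=2

outcome vector order: (P0.R0,P0.R1)
|SC outcomes| = 3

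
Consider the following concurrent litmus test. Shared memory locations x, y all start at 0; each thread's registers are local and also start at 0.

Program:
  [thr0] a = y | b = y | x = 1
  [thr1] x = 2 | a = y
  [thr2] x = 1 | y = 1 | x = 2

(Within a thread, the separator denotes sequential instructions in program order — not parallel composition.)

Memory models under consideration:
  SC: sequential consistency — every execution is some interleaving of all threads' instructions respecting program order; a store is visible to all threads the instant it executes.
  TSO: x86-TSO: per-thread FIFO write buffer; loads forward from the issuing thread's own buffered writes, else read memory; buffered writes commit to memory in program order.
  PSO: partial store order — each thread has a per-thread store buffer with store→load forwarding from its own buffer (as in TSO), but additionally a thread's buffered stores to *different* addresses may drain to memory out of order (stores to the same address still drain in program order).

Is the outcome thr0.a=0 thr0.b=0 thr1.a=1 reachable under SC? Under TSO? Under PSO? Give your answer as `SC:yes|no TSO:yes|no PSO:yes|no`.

SC:yes TSO:yes PSO:yes

outcome vector order: (thr0.a,thr0.b,thr1.a)
under SC → (0,0,0) (0,0,1) (0,1,0) (0,1,1) (1,1,0) (1,1,1)
under TSO → (0,0,0) (0,0,1) (0,1,0) (0,1,1) (1,1,0) (1,1,1)
under PSO → (0,0,0) (0,0,1) (0,1,0) (0,1,1) (1,1,0) (1,1,1)
target (0,0,1) ∈ {SC,TSO,PSO}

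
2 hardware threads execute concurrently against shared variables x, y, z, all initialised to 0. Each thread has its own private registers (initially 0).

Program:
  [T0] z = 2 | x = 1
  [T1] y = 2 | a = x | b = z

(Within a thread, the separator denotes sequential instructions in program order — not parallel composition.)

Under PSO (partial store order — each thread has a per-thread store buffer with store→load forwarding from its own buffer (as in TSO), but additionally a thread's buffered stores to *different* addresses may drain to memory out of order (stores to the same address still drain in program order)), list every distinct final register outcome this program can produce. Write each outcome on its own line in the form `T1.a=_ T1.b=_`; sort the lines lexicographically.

T1.a=0 T1.b=0
T1.a=0 T1.b=2
T1.a=1 T1.b=0
T1.a=1 T1.b=2

outcome vector order: (T1.a,T1.b)
|PSO outcomes| = 4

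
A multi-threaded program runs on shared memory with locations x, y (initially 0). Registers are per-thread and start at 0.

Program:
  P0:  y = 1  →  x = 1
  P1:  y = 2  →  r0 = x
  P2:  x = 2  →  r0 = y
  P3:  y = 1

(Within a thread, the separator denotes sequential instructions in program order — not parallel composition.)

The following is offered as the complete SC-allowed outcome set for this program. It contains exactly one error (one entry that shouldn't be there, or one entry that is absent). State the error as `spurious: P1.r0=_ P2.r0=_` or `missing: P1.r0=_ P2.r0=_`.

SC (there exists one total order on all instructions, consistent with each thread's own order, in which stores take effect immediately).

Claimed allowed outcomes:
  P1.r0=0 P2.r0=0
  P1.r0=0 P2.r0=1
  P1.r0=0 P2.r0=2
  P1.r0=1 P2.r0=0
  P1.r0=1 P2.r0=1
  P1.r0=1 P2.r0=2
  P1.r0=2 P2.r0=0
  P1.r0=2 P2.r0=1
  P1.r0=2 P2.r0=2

spurious: P1.r0=0 P2.r0=0

outcome vector order: (P1.r0,P2.r0)
[SC] allowed = {(0,1); (0,2); (1,0); (1,1); (1,2); (2,0); (2,1); (2,2)}
claimed∖SC = {(0,0)}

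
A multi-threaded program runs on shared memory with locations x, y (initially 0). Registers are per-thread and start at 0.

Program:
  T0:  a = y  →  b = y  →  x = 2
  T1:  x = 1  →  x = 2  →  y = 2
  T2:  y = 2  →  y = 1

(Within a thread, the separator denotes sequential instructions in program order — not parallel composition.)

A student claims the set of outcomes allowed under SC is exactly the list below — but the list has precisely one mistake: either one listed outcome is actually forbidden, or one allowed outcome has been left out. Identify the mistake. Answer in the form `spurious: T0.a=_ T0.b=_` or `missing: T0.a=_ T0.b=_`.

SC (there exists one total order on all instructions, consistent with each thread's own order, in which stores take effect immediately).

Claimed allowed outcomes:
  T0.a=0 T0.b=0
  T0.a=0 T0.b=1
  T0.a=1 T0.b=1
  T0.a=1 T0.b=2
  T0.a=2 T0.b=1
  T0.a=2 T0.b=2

outcome vector order: (T0.a,T0.b)
SC: 7 outcomes — {(0,0); (0,1); (0,2); (1,1); (1,2); (2,1); (2,2)}
SC∖claimed = {(0,2)}

missing: T0.a=0 T0.b=2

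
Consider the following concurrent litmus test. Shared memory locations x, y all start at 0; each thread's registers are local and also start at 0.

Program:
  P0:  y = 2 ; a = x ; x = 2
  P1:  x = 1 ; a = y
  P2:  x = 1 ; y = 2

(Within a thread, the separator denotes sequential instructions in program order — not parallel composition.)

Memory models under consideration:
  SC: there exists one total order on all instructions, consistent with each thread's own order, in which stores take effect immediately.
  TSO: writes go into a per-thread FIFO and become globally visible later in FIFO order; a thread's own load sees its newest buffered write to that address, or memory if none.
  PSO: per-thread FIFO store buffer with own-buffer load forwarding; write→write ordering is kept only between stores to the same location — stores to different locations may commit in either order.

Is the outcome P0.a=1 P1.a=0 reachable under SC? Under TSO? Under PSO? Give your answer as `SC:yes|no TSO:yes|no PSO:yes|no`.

SC:yes TSO:yes PSO:yes

outcome vector order: (P0.a,P1.a)
under SC → (0,2) (1,0) (1,2)
under TSO → (0,0) (0,2) (1,0) (1,2)
under PSO → (0,0) (0,2) (1,0) (1,2)
target (1,0) ∈ {SC,TSO,PSO}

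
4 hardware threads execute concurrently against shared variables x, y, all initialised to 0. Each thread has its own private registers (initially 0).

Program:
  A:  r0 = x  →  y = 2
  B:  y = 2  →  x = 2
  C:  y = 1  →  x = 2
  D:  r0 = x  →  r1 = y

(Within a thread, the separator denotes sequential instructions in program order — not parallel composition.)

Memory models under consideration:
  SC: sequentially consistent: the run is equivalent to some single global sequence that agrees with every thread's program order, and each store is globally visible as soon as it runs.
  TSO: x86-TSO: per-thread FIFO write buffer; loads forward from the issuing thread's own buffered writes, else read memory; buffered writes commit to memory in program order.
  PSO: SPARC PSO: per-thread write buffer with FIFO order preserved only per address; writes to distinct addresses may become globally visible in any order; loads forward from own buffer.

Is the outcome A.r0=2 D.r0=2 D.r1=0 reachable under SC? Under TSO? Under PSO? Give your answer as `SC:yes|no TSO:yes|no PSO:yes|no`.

SC:no TSO:no PSO:yes

outcome vector order: (A.r0,D.r0,D.r1)
under SC → (0,0,0) (0,0,1) (0,0,2) (0,2,1) (0,2,2) (2,0,0) (2,0,1) (2,0,2) (2,2,1) (2,2,2)
under TSO → (0,0,0) (0,0,1) (0,0,2) (0,2,1) (0,2,2) (2,0,0) (2,0,1) (2,0,2) (2,2,1) (2,2,2)
under PSO → (0,0,0) (0,0,1) (0,0,2) (0,2,0) (0,2,1) (0,2,2) (2,0,0) (2,0,1) (2,0,2) (2,2,0) (2,2,1) (2,2,2)
target (2,2,0) ∈ {PSO}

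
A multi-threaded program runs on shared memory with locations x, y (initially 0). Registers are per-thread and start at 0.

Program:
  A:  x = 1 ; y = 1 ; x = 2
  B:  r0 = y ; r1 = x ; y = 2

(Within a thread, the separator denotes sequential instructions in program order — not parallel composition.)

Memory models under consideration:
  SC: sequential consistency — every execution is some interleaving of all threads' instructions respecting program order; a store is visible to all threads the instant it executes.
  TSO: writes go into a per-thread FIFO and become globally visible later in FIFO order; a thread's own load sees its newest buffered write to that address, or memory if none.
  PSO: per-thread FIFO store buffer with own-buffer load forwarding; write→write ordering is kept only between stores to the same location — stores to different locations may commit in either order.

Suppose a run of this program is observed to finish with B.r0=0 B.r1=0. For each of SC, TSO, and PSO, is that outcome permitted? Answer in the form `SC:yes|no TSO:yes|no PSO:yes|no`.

SC:yes TSO:yes PSO:yes

outcome vector order: (B.r0,B.r1)
SC: 5 outcomes — {0/0 0/1 0/2 1/1 1/2}
TSO: 5 outcomes — {0/0 0/1 0/2 1/1 1/2}
PSO: 6 outcomes — {0/0 0/1 0/2 1/0 1/1 1/2}
target 0/0 ∈ {SC,TSO,PSO}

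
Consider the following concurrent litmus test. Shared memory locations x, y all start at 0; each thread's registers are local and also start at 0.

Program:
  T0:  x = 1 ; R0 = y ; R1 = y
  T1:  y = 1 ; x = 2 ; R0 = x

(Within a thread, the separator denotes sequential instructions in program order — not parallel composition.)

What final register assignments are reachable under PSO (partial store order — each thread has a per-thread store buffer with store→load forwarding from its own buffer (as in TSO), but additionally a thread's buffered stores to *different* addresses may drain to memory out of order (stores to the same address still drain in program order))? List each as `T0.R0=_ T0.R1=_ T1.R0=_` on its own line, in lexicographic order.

outcome vector order: (T0.R0,T0.R1,T1.R0)
|PSO outcomes| = 6

T0.R0=0 T0.R1=0 T1.R0=1
T0.R0=0 T0.R1=0 T1.R0=2
T0.R0=0 T0.R1=1 T1.R0=1
T0.R0=0 T0.R1=1 T1.R0=2
T0.R0=1 T0.R1=1 T1.R0=1
T0.R0=1 T0.R1=1 T1.R0=2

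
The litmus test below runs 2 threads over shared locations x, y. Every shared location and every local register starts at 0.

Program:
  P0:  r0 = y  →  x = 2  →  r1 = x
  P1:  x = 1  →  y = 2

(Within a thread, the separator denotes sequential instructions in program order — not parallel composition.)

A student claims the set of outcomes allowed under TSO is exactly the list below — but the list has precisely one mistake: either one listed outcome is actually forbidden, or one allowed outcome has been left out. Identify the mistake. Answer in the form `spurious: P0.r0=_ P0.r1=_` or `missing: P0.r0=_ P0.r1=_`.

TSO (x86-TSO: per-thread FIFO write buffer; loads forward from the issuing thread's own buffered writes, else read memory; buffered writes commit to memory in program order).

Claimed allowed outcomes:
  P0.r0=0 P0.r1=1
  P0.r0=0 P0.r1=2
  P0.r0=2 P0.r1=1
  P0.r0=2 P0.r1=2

outcome vector order: (P0.r0,P0.r1)
[TSO] allowed = {0/1 0/2 2/2}
claimed∖TSO = {2/1}

spurious: P0.r0=2 P0.r1=1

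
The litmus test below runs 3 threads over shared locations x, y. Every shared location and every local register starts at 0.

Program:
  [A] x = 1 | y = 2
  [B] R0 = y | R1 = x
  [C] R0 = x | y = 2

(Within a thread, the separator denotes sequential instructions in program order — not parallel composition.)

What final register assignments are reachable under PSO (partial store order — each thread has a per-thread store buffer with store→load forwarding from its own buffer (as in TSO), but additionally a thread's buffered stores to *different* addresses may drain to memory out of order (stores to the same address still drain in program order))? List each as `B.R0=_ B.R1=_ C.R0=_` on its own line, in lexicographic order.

B.R0=0 B.R1=0 C.R0=0
B.R0=0 B.R1=0 C.R0=1
B.R0=0 B.R1=1 C.R0=0
B.R0=0 B.R1=1 C.R0=1
B.R0=2 B.R1=0 C.R0=0
B.R0=2 B.R1=0 C.R0=1
B.R0=2 B.R1=1 C.R0=0
B.R0=2 B.R1=1 C.R0=1

outcome vector order: (B.R0,B.R1,C.R0)
|PSO outcomes| = 8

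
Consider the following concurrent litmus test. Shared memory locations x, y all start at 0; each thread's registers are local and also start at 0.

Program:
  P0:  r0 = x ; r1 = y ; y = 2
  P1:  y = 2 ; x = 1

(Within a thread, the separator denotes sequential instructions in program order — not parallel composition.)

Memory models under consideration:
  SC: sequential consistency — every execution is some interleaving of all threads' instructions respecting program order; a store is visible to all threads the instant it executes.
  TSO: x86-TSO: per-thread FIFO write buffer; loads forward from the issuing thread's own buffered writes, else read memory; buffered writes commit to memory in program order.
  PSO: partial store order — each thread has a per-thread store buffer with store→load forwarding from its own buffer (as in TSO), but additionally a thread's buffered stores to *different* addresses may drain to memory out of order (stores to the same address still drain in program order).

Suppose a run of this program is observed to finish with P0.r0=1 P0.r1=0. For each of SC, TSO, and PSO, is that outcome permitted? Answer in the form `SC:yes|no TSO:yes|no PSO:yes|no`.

outcome vector order: (P0.r0,P0.r1)
under SC → <0 0>; <0 2>; <1 2>
under TSO → <0 0>; <0 2>; <1 2>
under PSO → <0 0>; <0 2>; <1 0>; <1 2>
target <1 0> ∈ {PSO}

SC:no TSO:no PSO:yes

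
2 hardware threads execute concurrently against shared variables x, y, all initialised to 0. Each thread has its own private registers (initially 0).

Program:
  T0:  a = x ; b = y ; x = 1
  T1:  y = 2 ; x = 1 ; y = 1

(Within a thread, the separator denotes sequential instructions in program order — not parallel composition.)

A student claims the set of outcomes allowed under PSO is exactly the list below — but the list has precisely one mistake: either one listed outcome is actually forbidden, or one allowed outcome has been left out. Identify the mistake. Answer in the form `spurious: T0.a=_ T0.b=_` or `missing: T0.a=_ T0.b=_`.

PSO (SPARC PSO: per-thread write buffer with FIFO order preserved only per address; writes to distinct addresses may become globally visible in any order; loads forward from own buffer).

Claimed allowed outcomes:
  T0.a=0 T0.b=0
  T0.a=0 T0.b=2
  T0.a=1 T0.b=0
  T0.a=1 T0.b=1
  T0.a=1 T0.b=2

outcome vector order: (T0.a,T0.b)
[PSO] allowed = {0/0; 0/1; 0/2; 1/0; 1/1; 1/2}
PSO∖claimed = {0/1}

missing: T0.a=0 T0.b=1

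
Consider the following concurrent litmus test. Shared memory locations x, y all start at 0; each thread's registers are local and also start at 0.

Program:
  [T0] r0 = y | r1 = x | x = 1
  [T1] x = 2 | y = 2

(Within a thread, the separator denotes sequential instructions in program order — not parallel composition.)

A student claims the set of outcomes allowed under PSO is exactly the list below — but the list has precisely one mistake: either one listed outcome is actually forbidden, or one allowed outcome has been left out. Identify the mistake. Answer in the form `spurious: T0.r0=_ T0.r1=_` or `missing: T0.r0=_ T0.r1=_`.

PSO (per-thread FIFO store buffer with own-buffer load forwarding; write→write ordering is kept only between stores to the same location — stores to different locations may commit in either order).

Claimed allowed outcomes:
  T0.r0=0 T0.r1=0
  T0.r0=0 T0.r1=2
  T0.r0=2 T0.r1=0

missing: T0.r0=2 T0.r1=2

outcome vector order: (T0.r0,T0.r1)
PSO: 4 outcomes — {00, 02, 20, 22}
PSO∖claimed = {22}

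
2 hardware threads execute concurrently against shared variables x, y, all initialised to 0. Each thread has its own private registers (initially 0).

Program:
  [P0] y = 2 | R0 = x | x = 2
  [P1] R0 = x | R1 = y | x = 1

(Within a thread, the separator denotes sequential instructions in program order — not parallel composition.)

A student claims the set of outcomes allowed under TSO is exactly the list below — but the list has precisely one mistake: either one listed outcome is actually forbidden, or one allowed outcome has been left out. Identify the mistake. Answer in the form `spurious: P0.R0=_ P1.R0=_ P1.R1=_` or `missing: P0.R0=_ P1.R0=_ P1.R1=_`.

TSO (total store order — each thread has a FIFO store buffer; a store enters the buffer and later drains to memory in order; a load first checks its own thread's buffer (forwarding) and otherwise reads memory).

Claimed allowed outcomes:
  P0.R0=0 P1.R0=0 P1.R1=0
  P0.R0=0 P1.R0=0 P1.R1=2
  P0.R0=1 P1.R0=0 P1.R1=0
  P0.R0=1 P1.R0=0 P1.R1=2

outcome vector order: (P0.R0,P1.R0,P1.R1)
TSO: 5 outcomes — {0/0/0; 0/0/2; 0/2/2; 1/0/0; 1/0/2}
TSO∖claimed = {0/2/2}

missing: P0.R0=0 P1.R0=2 P1.R1=2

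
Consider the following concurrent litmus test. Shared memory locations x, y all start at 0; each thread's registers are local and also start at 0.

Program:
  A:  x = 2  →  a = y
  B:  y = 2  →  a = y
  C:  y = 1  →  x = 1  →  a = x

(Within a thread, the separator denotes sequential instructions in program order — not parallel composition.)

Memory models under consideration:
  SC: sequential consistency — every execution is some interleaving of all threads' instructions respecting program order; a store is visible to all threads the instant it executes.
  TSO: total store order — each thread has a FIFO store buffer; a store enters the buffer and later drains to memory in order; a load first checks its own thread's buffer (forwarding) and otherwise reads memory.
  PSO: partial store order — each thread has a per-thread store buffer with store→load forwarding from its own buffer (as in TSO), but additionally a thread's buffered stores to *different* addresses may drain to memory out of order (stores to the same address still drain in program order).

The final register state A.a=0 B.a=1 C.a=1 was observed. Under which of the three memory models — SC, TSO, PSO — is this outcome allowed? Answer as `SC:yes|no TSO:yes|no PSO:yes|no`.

SC:yes TSO:yes PSO:yes

outcome vector order: (A.a,B.a,C.a)
SC: 9 outcomes — {(0,1,1), (0,2,1), (1,1,1), (1,1,2), (1,2,1), (1,2,2), (2,1,1), (2,2,1), (2,2,2)}
TSO: 12 outcomes — {(0,1,1), (0,1,2), (0,2,1), (0,2,2), (1,1,1), (1,1,2), (1,2,1), (1,2,2), (2,1,1), (2,1,2), (2,2,1), (2,2,2)}
PSO: 12 outcomes — {(0,1,1), (0,1,2), (0,2,1), (0,2,2), (1,1,1), (1,1,2), (1,2,1), (1,2,2), (2,1,1), (2,1,2), (2,2,1), (2,2,2)}
target (0,1,1) ∈ {SC,TSO,PSO}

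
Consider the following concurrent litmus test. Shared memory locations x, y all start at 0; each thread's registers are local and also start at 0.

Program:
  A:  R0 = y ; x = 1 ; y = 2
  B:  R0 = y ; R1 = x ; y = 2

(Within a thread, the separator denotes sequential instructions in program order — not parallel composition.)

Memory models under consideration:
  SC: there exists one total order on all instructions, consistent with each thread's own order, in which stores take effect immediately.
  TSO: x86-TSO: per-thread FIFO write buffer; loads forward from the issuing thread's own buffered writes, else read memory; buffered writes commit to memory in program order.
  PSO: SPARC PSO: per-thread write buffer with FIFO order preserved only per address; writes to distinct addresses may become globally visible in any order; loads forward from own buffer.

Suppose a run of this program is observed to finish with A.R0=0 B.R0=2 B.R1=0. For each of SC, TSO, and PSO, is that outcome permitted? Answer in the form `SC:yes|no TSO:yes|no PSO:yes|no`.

SC:no TSO:no PSO:yes

outcome vector order: (A.R0,B.R0,B.R1)
SC: 4 outcomes — {<0 0 0> <0 0 1> <0 2 1> <2 0 0>}
TSO: 4 outcomes — {<0 0 0> <0 0 1> <0 2 1> <2 0 0>}
PSO: 5 outcomes — {<0 0 0> <0 0 1> <0 2 0> <0 2 1> <2 0 0>}
target <0 2 0> ∈ {PSO}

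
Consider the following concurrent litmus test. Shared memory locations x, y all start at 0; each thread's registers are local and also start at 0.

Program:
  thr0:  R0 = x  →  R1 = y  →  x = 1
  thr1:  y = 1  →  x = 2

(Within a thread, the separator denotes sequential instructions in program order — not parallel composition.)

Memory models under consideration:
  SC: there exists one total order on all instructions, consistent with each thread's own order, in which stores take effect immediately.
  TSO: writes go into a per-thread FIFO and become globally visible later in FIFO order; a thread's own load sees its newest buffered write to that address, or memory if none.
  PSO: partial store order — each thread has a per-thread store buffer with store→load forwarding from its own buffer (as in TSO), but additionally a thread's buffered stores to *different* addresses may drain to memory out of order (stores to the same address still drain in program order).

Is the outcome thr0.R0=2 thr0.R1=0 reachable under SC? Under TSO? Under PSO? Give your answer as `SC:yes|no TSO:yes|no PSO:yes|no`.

SC:no TSO:no PSO:yes

outcome vector order: (thr0.R0,thr0.R1)
[SC] allowed = {(0,0) (0,1) (2,1)}
[TSO] allowed = {(0,0) (0,1) (2,1)}
[PSO] allowed = {(0,0) (0,1) (2,0) (2,1)}
target (2,0) ∈ {PSO}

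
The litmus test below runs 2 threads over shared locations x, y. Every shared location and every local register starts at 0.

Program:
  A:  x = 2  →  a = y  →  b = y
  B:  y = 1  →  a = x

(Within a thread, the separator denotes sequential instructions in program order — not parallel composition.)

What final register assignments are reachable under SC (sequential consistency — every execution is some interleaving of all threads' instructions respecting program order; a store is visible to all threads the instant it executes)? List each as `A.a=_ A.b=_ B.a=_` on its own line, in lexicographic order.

A.a=0 A.b=0 B.a=2
A.a=0 A.b=1 B.a=2
A.a=1 A.b=1 B.a=0
A.a=1 A.b=1 B.a=2

outcome vector order: (A.a,A.b,B.a)
|SC outcomes| = 4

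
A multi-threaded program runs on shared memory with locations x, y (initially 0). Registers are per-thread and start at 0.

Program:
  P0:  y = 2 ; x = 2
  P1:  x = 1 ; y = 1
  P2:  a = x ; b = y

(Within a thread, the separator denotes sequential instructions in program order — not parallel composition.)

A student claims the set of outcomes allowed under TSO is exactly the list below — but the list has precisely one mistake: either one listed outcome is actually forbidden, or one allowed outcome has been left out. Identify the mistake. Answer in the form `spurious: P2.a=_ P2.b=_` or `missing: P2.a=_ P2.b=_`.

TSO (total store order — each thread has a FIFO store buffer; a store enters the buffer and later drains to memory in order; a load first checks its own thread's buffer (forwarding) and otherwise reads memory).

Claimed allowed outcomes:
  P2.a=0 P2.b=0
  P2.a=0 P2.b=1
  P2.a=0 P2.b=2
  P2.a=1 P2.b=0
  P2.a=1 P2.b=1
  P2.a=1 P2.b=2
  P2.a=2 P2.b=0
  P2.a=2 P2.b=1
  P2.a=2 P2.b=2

outcome vector order: (P2.a,P2.b)
TSO: 8 outcomes — {0/0; 0/1; 0/2; 1/0; 1/1; 1/2; 2/1; 2/2}
claimed∖TSO = {2/0}

spurious: P2.a=2 P2.b=0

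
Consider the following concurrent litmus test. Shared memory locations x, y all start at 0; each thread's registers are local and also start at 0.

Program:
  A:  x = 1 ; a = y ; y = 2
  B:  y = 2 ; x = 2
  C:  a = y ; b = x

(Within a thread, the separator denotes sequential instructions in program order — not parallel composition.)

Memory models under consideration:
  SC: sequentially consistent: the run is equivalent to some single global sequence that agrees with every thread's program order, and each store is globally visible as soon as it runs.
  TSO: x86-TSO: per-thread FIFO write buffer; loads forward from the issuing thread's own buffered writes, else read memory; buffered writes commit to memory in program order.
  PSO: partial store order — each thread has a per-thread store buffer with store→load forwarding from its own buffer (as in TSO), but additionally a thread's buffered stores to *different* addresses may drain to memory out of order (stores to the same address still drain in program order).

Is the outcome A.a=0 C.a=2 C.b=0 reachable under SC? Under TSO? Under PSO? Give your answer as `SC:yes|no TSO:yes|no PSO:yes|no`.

SC:no TSO:yes PSO:yes

outcome vector order: (A.a,C.a,C.b)
under SC → 000, 001, 002, 021, 022, 200, 201, 202, 220, 221, 222
under TSO → 000, 001, 002, 020, 021, 022, 200, 201, 202, 220, 221, 222
under PSO → 000, 001, 002, 020, 021, 022, 200, 201, 202, 220, 221, 222
target 020 ∈ {TSO,PSO}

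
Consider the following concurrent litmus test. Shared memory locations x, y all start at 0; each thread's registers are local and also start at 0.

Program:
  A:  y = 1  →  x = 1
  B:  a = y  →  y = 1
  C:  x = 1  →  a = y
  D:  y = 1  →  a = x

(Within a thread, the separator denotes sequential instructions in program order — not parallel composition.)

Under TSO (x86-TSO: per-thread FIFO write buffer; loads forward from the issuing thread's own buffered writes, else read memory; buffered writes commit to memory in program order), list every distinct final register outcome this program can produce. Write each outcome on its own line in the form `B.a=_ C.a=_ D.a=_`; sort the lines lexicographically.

outcome vector order: (B.a,C.a,D.a)
|TSO outcomes| = 8

B.a=0 C.a=0 D.a=0
B.a=0 C.a=0 D.a=1
B.a=0 C.a=1 D.a=0
B.a=0 C.a=1 D.a=1
B.a=1 C.a=0 D.a=0
B.a=1 C.a=0 D.a=1
B.a=1 C.a=1 D.a=0
B.a=1 C.a=1 D.a=1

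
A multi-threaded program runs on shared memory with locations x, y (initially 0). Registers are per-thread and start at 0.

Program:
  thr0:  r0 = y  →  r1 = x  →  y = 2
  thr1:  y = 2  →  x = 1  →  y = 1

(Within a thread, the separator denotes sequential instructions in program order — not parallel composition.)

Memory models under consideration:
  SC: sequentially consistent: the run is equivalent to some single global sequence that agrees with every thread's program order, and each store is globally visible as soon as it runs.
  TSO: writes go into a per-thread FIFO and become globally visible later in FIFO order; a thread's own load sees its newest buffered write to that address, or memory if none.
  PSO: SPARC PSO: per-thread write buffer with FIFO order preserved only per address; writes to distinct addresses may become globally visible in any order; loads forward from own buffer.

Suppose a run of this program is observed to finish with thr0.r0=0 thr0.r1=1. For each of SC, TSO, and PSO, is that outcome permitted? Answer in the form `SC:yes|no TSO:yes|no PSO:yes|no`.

outcome vector order: (thr0.r0,thr0.r1)
under SC → (0,0); (0,1); (1,1); (2,0); (2,1)
under TSO → (0,0); (0,1); (1,1); (2,0); (2,1)
under PSO → (0,0); (0,1); (1,0); (1,1); (2,0); (2,1)
target (0,1) ∈ {SC,TSO,PSO}

SC:yes TSO:yes PSO:yes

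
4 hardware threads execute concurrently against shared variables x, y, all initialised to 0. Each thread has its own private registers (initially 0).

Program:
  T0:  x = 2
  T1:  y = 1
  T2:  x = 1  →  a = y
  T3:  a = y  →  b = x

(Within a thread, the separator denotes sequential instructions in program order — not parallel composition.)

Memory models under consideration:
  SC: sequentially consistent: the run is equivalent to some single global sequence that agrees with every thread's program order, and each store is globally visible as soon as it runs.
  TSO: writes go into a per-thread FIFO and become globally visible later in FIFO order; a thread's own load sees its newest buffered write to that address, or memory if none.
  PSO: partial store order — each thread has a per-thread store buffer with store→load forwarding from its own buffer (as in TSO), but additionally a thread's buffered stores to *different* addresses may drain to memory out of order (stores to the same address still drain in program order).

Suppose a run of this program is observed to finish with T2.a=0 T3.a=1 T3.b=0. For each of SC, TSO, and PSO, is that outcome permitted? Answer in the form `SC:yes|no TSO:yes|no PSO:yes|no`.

SC:no TSO:yes PSO:yes

outcome vector order: (T2.a,T3.a,T3.b)
SC (11): (0,0,0) (0,0,1) (0,0,2) (0,1,1) (0,1,2) (1,0,0) (1,0,1) (1,0,2) (1,1,0) (1,1,1) (1,1,2)
TSO (12): (0,0,0) (0,0,1) (0,0,2) (0,1,0) (0,1,1) (0,1,2) (1,0,0) (1,0,1) (1,0,2) (1,1,0) (1,1,1) (1,1,2)
PSO (12): (0,0,0) (0,0,1) (0,0,2) (0,1,0) (0,1,1) (0,1,2) (1,0,0) (1,0,1) (1,0,2) (1,1,0) (1,1,1) (1,1,2)
target (0,1,0) ∈ {TSO,PSO}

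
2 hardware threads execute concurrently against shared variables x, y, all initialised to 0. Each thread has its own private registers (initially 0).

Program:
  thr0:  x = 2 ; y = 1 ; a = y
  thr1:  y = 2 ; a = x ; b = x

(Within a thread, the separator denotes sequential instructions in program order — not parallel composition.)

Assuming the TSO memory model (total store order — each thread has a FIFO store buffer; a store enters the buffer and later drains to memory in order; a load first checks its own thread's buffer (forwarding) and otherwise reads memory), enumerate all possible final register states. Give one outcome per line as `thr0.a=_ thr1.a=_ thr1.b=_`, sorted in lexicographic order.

outcome vector order: (thr0.a,thr1.a,thr1.b)
|TSO outcomes| = 6

thr0.a=1 thr1.a=0 thr1.b=0
thr0.a=1 thr1.a=0 thr1.b=2
thr0.a=1 thr1.a=2 thr1.b=2
thr0.a=2 thr1.a=0 thr1.b=0
thr0.a=2 thr1.a=0 thr1.b=2
thr0.a=2 thr1.a=2 thr1.b=2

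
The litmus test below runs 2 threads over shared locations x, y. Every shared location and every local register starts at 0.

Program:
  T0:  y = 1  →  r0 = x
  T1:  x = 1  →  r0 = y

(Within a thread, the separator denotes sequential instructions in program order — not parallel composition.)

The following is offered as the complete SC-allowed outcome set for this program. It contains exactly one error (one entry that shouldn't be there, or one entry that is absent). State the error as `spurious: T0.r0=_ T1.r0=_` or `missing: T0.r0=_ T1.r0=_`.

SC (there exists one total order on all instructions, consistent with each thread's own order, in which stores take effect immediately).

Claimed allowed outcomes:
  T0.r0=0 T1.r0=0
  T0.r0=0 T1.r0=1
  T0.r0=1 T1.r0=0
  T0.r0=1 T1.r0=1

outcome vector order: (T0.r0,T1.r0)
under SC → (0,1), (1,0), (1,1)
claimed∖SC = {(0,0)}

spurious: T0.r0=0 T1.r0=0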